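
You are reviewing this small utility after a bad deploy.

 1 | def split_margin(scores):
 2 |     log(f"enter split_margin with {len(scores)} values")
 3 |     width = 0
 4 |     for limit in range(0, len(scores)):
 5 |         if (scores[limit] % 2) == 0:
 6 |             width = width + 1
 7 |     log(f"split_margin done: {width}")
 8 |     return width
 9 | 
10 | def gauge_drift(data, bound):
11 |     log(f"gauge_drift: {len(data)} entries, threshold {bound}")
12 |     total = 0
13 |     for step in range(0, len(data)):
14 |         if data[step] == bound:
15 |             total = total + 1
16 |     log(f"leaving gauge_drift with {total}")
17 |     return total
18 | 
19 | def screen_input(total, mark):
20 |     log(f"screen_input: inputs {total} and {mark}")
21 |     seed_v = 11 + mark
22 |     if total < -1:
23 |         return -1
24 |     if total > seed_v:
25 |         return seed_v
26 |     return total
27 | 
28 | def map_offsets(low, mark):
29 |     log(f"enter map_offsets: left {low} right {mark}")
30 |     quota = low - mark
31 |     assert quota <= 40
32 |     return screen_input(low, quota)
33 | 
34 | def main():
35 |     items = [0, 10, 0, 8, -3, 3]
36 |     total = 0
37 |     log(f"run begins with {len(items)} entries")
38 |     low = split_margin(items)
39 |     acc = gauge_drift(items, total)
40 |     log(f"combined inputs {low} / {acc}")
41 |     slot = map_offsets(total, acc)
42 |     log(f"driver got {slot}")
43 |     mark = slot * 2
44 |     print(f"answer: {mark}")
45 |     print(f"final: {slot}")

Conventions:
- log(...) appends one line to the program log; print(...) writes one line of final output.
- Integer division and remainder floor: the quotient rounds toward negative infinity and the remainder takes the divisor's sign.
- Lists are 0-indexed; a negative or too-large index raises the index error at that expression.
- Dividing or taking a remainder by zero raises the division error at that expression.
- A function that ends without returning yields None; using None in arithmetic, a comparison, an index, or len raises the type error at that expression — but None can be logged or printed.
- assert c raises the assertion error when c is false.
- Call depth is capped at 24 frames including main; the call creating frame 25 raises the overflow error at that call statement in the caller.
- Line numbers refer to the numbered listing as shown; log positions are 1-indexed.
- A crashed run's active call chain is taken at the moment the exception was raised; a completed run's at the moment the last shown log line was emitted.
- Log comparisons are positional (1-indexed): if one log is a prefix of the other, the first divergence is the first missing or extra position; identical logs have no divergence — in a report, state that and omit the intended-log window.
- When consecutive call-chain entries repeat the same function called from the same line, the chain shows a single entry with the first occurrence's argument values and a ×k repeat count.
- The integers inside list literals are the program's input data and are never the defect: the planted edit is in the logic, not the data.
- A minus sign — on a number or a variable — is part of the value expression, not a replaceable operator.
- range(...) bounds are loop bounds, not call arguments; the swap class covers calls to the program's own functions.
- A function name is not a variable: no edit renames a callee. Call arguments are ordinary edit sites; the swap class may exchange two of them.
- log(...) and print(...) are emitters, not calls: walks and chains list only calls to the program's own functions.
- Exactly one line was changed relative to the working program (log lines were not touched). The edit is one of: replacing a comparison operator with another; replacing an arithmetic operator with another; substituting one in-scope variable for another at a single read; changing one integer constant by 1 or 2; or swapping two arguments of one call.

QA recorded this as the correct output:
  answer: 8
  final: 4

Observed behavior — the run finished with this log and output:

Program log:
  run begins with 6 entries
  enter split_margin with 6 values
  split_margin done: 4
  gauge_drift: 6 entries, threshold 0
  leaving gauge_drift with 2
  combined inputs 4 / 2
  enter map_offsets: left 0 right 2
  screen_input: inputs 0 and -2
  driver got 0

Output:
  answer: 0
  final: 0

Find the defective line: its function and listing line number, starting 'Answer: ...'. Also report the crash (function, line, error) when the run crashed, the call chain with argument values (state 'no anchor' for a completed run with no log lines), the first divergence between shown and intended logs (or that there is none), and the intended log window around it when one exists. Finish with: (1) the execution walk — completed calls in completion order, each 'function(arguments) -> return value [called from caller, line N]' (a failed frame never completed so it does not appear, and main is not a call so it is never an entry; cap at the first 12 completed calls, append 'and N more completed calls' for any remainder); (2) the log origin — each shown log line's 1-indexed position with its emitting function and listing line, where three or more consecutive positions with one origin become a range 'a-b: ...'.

Answer: the defect is in main at line 41.
The tell: Position 7 is the first bad log line: 'enter map_offsets: left 0 right 2' should read 'enter map_offsets: left 4 right 2'.
Call chain: main.
First divergence: at position 7 the run shows 'enter map_offsets: left 0 right 2' where the working version logs 'enter map_offsets: left 4 right 2'.
Intended log window:
  5: leaving gauge_drift with 2
  6: combined inputs 4 / 2
  7: enter map_offsets: left 4 right 2
  8: screen_input: inputs 4 and 2
Execution walk:
  split_margin([0, 10, 0, 8, -3, 3]) -> 4  [called from main, line 38]
  gauge_drift([0, 10, 0, 8, -3, 3], 0) -> 2  [called from main, line 39]
  screen_input(0, -2) -> 0  [called from map_offsets, line 32]
  map_offsets(0, 2) -> 0  [called from main, line 41]
Log line origins:
  1: logged in main at line 37
  2: logged in split_margin at line 2
  3: logged in split_margin at line 7
  4: logged in gauge_drift at line 11
  5: logged in gauge_drift at line 16
  6: logged in main at line 40
  7: logged in map_offsets at line 29
  8: logged in screen_input at line 20
  9: logged in main at line 42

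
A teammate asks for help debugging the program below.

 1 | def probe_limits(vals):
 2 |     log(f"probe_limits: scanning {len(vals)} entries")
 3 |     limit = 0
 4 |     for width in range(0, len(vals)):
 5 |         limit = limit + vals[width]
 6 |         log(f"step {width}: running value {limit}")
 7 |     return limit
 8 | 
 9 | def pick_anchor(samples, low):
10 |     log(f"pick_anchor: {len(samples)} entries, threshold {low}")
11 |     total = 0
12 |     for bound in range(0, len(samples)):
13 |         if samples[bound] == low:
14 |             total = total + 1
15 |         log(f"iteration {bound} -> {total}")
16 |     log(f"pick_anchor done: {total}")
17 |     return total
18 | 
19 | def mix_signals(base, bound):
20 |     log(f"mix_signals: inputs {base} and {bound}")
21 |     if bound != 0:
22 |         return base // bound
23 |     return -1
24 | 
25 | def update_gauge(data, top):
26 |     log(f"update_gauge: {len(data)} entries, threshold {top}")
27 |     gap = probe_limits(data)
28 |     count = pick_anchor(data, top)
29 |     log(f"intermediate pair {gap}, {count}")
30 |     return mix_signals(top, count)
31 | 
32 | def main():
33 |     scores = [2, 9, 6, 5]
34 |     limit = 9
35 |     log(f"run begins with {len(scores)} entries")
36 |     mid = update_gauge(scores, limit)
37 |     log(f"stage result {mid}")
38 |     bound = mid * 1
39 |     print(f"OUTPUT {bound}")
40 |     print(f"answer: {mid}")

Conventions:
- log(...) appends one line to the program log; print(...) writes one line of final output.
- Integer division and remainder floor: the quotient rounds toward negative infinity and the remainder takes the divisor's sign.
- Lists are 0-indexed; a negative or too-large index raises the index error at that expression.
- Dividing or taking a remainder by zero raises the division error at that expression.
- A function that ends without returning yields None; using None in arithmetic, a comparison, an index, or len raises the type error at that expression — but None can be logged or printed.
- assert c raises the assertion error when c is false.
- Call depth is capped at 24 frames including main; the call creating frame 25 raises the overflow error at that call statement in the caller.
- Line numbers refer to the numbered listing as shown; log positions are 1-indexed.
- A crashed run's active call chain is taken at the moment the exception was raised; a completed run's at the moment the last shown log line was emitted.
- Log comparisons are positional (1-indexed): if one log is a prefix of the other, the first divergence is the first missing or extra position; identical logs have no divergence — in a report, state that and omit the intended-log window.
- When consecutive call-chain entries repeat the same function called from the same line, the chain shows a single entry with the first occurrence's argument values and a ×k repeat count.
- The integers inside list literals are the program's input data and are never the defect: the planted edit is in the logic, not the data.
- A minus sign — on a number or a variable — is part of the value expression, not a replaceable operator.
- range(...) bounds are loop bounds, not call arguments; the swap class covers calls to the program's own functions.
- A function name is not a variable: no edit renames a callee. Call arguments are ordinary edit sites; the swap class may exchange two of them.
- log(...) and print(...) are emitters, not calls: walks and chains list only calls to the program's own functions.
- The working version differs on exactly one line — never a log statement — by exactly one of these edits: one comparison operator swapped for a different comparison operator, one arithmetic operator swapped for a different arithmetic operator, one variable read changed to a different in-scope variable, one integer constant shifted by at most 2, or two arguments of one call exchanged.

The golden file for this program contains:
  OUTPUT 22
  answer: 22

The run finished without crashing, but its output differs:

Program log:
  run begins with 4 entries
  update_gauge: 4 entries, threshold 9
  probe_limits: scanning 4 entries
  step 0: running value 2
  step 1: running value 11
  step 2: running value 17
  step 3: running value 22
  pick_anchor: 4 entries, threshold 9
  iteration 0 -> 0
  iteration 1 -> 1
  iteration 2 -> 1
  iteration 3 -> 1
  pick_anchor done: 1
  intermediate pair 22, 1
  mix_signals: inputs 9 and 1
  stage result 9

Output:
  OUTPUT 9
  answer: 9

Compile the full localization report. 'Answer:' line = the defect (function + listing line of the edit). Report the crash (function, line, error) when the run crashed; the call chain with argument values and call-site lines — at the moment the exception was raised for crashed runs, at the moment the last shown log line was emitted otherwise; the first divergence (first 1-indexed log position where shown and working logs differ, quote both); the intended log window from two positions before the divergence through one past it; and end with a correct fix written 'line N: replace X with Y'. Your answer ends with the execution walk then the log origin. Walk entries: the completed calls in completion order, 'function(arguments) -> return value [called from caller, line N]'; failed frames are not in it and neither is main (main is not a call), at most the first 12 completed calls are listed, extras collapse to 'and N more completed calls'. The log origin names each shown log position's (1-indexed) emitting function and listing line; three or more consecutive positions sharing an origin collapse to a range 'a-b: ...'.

Answer: the defect is in update_gauge at line 30.
Key fact: Everything matches until log position 15, which reads 'mix_signals: inputs 9 and 1' in place of 'mix_signals: inputs 22 and 1'.
Call chain: main.
First divergence: position 15; shown 'mix_signals: inputs 9 and 1' vs intended 'mix_signals: inputs 22 and 1'.
Intended log window:
  13: pick_anchor done: 1
  14: intermediate pair 22, 1
  15: mix_signals: inputs 22 and 1
  16: stage result 22
Execution walk:
  probe_limits([2, 9, 6, 5]) -> 22  [called from update_gauge, line 27]
  pick_anchor([2, 9, 6, 5], 9) -> 1  [called from update_gauge, line 28]
  mix_signals(9, 1) -> 9  [called from update_gauge, line 30]
  update_gauge([2, 9, 6, 5], 9) -> 9  [called from main, line 36]
Origin of each log line:
  1: emitted by main (line 35)
  2: emitted by update_gauge (line 26)
  3: emitted by probe_limits (line 2)
  4-7: emitted by probe_limits (line 6)
  8: emitted by pick_anchor (line 10)
  9-12: emitted by pick_anchor (line 15)
  13: emitted by pick_anchor (line 16)
  14: emitted by update_gauge (line 29)
  15: emitted by mix_signals (line 20)
  16: emitted by main (line 37)
A correct fix: line 30: replace `top` with `gap`.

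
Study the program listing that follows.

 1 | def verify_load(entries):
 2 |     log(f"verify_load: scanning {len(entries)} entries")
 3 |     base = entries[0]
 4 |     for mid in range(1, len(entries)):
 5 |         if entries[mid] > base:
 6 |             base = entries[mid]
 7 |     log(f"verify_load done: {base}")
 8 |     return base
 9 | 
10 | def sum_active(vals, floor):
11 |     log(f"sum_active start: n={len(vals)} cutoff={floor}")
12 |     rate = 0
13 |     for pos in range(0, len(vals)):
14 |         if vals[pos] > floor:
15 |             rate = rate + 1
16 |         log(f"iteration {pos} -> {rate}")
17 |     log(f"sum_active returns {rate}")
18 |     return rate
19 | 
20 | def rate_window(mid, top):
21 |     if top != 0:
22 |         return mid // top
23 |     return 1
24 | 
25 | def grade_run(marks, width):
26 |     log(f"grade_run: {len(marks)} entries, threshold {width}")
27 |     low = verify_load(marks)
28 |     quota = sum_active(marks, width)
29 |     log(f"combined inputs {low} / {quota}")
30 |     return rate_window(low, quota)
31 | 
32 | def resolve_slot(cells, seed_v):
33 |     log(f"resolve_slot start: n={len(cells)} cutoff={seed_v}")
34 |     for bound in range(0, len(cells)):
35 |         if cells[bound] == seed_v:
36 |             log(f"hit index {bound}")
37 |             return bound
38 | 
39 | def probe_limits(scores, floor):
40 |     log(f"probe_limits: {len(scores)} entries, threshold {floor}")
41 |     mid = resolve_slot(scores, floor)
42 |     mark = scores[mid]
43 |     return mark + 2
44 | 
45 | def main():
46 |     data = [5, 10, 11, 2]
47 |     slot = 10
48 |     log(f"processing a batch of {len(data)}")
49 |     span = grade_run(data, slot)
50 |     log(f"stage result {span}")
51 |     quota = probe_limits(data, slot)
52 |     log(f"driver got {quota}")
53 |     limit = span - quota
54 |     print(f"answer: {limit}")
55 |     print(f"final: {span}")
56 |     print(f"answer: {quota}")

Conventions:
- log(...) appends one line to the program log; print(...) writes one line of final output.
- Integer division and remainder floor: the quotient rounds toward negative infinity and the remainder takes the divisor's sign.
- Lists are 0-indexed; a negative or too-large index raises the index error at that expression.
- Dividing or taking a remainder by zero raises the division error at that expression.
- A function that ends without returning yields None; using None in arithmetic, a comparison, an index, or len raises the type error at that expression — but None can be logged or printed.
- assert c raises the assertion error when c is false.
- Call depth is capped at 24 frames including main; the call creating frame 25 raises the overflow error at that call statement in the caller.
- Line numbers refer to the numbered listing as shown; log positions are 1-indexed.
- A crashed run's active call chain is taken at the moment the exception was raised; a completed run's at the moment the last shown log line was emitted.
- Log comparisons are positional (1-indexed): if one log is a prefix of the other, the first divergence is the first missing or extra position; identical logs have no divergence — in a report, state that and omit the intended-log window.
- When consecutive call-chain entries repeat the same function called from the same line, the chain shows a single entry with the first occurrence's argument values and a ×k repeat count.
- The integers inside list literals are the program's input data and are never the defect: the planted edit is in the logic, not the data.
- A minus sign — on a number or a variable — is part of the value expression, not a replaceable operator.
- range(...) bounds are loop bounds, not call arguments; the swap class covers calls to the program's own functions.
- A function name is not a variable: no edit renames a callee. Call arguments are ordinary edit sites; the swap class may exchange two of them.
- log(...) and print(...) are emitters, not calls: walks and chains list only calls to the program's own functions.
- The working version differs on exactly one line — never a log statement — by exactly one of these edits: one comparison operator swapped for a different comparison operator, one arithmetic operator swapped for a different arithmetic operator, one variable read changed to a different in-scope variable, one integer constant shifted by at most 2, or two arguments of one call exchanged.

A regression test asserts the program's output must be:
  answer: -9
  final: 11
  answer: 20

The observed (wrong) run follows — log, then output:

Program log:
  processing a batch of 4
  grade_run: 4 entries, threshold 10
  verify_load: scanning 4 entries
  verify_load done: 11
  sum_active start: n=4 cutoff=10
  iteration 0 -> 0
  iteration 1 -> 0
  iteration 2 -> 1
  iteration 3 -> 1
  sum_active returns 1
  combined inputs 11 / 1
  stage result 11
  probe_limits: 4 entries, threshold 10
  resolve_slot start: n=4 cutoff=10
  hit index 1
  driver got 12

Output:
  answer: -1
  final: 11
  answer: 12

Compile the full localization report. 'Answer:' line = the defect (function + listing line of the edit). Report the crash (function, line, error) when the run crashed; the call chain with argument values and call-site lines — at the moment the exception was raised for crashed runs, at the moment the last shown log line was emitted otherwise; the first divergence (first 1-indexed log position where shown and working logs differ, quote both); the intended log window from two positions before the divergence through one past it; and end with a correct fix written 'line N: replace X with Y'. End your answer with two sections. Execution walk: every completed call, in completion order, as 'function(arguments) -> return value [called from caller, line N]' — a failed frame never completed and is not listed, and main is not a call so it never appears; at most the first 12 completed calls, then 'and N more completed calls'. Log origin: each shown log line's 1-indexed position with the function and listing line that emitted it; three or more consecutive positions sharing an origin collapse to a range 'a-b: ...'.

Answer: the defect is in probe_limits at line 43.
Core observation: Log line 16 is where behavior first shows: 'driver got 12' appears instead of 'driver got 20'.
Call chain: main.
First divergence: position 16; shown 'driver got 12' vs intended 'driver got 20'.
Intended log window:
  14: resolve_slot start: n=4 cutoff=10
  15: hit index 1
  16: driver got 20
Execution walk:
  verify_load([5, 10, 11, 2]) -> 11  [called from grade_run, line 27]
  sum_active([5, 10, 11, 2], 10) -> 1  [called from grade_run, line 28]
  rate_window(11, 1) -> 11  [called from grade_run, line 30]
  grade_run([5, 10, 11, 2], 10) -> 11  [called from main, line 49]
  resolve_slot([5, 10, 11, 2], 10) -> 1  [called from probe_limits, line 41]
  probe_limits([5, 10, 11, 2], 10) -> 12  [called from main, line 51]
Log origin:
  1 — main, line 48
  2 — grade_run, line 26
  3 — verify_load, line 2
  4 — verify_load, line 7
  5 — sum_active, line 11
  6-9 — sum_active, line 16
  10 — sum_active, line 17
  11 — grade_run, line 29
  12 — main, line 50
  13 — probe_limits, line 40
  14 — resolve_slot, line 33
  15 — resolve_slot, line 36
  16 — main, line 52
A correct fix: line 43: replace `+` with `*`.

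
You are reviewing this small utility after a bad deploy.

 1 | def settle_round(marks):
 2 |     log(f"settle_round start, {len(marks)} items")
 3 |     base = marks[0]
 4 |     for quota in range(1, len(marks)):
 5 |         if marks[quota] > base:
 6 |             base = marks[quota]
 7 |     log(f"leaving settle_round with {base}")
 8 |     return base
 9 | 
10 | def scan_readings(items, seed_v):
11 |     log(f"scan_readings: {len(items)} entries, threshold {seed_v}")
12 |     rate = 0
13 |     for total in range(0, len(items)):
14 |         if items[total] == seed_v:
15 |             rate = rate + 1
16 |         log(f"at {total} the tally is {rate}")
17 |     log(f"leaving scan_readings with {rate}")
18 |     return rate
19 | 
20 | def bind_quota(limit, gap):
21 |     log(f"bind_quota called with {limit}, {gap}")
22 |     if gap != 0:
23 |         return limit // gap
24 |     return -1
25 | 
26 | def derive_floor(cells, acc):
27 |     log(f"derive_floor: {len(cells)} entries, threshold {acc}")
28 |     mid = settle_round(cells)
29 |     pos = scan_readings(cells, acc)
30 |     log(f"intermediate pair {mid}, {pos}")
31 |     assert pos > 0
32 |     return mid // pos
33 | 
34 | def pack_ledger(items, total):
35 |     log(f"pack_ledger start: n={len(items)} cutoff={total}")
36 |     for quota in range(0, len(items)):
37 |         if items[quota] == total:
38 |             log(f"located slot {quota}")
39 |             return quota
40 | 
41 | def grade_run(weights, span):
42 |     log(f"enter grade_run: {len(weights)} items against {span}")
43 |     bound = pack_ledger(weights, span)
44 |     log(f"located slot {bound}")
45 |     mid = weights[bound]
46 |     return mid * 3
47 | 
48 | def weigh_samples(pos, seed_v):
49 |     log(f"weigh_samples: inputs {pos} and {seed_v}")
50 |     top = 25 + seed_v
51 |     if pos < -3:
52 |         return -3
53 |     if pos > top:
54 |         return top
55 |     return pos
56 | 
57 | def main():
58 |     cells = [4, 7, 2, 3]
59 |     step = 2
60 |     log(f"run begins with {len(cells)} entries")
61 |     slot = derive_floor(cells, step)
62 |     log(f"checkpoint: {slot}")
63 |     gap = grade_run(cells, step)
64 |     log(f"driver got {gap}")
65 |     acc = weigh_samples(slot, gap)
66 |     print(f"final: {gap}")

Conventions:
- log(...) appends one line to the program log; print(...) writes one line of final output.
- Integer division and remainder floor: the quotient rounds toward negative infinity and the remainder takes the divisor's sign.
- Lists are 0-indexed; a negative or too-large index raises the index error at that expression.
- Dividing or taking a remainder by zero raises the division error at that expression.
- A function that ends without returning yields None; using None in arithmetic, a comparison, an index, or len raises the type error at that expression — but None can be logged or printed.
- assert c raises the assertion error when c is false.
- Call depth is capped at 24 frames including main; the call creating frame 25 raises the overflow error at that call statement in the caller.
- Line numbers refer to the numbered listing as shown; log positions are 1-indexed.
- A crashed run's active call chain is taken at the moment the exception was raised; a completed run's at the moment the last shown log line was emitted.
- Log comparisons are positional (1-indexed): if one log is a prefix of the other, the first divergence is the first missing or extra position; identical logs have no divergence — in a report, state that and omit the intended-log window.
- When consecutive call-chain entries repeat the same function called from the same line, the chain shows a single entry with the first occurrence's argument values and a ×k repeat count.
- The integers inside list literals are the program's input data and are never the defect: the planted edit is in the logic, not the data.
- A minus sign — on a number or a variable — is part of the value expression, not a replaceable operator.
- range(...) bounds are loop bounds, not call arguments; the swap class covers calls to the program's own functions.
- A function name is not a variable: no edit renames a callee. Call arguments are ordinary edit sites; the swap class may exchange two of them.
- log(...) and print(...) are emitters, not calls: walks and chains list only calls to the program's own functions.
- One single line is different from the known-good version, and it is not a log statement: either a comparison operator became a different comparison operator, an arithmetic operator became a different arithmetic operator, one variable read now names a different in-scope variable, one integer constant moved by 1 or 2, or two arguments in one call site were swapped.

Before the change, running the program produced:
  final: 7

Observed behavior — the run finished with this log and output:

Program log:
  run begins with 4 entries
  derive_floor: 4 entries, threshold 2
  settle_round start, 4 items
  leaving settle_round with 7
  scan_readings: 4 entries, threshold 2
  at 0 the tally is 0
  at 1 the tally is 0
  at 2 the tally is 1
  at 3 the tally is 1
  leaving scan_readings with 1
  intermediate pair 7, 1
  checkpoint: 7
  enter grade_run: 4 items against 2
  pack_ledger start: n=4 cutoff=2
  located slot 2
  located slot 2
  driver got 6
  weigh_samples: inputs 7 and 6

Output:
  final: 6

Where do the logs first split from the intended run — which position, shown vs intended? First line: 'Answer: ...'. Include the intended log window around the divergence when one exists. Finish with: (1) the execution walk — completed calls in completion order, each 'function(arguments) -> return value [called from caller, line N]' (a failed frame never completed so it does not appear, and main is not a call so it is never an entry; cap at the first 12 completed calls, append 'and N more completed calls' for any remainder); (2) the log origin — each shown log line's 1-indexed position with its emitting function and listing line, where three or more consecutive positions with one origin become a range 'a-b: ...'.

Answer: there is none — every log position agrees.
Execution walk:
  settle_round([4, 7, 2, 3]) -> 7  [called from derive_floor, line 28]
  scan_readings([4, 7, 2, 3], 2) -> 1  [called from derive_floor, line 29]
  derive_floor([4, 7, 2, 3], 2) -> 7  [called from main, line 61]
  pack_ledger([4, 7, 2, 3], 2) -> 2  [called from grade_run, line 43]
  grade_run([4, 7, 2, 3], 2) -> 6  [called from main, line 63]
  weigh_samples(7, 6) -> 7  [called from main, line 65]
Log origins:
  1: from main, line 60
  2: from derive_floor, line 27
  3: from settle_round, line 2
  4: from settle_round, line 7
  5: from scan_readings, line 11
  6-9: from scan_readings, line 16
  10: from scan_readings, line 17
  11: from derive_floor, line 30
  12: from main, line 62
  13: from grade_run, line 42
  14: from pack_ledger, line 35
  15: from pack_ledger, line 38
  16: from grade_run, line 44
  17: from main, line 64
  18: from weigh_samples, line 49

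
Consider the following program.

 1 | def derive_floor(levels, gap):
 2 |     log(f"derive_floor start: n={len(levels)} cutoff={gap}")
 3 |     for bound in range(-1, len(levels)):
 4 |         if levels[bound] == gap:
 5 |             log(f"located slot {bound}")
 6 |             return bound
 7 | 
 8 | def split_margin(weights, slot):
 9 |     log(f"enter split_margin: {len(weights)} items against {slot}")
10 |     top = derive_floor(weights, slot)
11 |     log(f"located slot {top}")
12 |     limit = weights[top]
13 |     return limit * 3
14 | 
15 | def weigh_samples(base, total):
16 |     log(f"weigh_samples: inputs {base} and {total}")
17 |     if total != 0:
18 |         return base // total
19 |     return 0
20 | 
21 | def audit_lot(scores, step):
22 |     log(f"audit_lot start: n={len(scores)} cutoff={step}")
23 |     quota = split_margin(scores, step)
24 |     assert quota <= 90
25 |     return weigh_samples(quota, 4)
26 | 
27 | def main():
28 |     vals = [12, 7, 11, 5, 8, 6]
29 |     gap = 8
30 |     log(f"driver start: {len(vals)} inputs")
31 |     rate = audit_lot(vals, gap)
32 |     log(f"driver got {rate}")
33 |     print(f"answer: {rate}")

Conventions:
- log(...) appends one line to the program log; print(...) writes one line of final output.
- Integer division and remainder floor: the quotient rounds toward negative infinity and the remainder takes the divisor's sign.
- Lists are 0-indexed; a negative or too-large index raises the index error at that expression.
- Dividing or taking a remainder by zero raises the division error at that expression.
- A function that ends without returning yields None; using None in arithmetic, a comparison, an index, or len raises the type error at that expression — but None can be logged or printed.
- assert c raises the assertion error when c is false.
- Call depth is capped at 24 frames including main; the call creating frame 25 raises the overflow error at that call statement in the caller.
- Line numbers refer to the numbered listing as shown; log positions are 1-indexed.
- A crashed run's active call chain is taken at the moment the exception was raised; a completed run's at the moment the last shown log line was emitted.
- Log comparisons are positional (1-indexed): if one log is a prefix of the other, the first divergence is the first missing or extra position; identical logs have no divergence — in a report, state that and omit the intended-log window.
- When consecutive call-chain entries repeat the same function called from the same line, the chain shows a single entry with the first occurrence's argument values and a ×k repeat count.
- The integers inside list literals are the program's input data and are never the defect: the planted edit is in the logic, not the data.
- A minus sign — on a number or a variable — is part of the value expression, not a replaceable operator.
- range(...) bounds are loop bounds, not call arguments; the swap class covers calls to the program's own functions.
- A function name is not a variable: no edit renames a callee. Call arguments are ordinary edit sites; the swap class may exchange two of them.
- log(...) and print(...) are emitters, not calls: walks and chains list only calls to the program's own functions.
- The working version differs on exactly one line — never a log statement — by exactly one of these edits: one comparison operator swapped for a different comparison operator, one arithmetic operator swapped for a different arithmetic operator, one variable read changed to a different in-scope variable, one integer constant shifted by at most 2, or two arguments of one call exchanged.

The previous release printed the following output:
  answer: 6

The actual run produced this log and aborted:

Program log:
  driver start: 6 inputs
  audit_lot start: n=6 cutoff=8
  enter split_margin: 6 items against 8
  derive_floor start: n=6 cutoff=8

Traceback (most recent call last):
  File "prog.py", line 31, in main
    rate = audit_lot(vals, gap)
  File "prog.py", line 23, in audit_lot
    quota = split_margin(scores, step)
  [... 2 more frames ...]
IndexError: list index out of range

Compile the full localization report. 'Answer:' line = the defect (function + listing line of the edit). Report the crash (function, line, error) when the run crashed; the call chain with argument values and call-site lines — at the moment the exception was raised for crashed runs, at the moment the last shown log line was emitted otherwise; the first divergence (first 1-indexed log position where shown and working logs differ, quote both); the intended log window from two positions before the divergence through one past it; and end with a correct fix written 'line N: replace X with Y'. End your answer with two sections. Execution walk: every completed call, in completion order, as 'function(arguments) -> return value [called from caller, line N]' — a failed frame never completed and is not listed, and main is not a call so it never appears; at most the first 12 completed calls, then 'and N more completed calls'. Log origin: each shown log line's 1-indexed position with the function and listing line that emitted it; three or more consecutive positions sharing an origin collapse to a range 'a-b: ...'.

Answer: the defect is in derive_floor at line 3.
Core observation: After 4 matching log lines the faulty run goes silent, while the working version continues with 'located slot 4'.
Crash: derive_floor, line 4, IndexError.
Call chain: main -> audit_lot([12, 7, 11, 5, 8, 6], 8) (called at line 31) -> split_margin([12, 7, 11, 5, 8, 6], 8) (called at line 23) -> derive_floor([12, 7, 11, 5, 8, 6], 8) (called at line 10).
First divergence: position 5 — the faulty run's log ends after 4 lines; the working version continues with 'located slot 4'.
Intended log window:
  3: enter split_margin: 6 items against 8
  4: derive_floor start: n=6 cutoff=8
  5: located slot 4
  6: located slot 4
Execution walk:
  (no call completed)
Origin of each log line:
  1 — main, line 30
  2 — audit_lot, line 22
  3 — split_margin, line 9
  4 — derive_floor, line 2
A correct fix: line 3: replace `-1` with `0`.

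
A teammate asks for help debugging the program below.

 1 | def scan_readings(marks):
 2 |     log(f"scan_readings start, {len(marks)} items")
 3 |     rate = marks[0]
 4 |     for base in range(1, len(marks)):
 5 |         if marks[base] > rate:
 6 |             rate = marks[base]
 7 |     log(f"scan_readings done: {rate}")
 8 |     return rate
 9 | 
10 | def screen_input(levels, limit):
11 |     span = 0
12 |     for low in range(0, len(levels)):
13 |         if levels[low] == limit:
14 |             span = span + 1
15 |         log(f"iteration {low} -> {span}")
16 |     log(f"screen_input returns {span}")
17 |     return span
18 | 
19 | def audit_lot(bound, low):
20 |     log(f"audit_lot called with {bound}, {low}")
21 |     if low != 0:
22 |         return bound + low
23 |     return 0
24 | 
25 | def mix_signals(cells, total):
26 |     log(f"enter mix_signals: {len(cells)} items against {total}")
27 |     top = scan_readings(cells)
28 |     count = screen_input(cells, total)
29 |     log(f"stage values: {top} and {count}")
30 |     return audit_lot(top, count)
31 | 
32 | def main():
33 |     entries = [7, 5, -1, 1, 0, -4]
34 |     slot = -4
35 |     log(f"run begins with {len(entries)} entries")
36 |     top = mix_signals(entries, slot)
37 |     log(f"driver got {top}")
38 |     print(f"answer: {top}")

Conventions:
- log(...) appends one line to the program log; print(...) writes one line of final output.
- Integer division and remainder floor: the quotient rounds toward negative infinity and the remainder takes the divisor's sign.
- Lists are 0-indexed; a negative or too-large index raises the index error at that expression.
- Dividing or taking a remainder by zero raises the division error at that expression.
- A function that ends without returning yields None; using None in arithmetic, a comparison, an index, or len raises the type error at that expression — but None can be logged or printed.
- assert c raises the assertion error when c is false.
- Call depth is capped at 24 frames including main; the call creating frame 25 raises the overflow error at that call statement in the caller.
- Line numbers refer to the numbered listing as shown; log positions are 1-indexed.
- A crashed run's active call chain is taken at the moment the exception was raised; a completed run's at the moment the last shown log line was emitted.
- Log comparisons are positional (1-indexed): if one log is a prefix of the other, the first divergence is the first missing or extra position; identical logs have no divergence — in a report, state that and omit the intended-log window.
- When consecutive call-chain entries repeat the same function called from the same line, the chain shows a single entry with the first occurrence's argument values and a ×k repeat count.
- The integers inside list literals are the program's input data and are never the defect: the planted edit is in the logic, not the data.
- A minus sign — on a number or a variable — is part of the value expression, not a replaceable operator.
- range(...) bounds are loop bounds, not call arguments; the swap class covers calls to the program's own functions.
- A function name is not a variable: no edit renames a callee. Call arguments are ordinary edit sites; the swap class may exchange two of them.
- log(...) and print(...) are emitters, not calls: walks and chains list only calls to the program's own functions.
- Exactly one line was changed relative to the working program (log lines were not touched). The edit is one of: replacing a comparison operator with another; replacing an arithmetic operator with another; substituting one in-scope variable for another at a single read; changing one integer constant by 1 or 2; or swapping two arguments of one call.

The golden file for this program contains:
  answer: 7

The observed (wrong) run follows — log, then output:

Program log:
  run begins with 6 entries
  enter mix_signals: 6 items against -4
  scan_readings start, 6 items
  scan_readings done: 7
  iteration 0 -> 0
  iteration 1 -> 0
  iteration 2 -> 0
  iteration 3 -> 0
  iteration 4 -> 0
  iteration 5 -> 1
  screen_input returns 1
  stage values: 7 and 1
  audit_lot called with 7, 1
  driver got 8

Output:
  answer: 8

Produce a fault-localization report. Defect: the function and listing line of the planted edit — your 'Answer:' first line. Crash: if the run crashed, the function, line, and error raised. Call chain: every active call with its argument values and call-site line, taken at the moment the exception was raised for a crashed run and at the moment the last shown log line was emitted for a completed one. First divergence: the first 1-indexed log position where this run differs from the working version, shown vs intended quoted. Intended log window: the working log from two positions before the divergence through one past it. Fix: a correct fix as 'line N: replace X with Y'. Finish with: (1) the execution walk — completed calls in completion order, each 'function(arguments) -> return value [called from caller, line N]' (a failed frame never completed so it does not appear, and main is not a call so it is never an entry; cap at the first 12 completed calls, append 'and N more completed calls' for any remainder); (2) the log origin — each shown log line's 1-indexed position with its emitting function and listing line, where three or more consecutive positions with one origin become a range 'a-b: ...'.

Answer: the defect is in audit_lot at line 22.
Key observation: Everything matches until log position 14, which reads 'driver got 8' in place of 'driver got 7'.
Call chain: main.
First divergence: position 14; shown 'driver got 8' vs intended 'driver got 7'.
Intended log window:
  12: stage values: 7 and 1
  13: audit_lot called with 7, 1
  14: driver got 7
Execution walk:
  scan_readings([7, 5, -1, 1, 0, -4]) -> 7  [called from mix_signals, line 27]
  screen_input([7, 5, -1, 1, 0, -4], -4) -> 1  [called from mix_signals, line 28]
  audit_lot(7, 1) -> 8  [called from mix_signals, line 30]
  mix_signals([7, 5, -1, 1, 0, -4], -4) -> 8  [called from main, line 36]
Origin of each log line:
  1: from main, line 35
  2: from mix_signals, line 26
  3: from scan_readings, line 2
  4: from scan_readings, line 7
  5-10: from screen_input, line 15
  11: from screen_input, line 16
  12: from mix_signals, line 29
  13: from audit_lot, line 20
  14: from main, line 37
A correct fix: line 22: replace `+` with `//`.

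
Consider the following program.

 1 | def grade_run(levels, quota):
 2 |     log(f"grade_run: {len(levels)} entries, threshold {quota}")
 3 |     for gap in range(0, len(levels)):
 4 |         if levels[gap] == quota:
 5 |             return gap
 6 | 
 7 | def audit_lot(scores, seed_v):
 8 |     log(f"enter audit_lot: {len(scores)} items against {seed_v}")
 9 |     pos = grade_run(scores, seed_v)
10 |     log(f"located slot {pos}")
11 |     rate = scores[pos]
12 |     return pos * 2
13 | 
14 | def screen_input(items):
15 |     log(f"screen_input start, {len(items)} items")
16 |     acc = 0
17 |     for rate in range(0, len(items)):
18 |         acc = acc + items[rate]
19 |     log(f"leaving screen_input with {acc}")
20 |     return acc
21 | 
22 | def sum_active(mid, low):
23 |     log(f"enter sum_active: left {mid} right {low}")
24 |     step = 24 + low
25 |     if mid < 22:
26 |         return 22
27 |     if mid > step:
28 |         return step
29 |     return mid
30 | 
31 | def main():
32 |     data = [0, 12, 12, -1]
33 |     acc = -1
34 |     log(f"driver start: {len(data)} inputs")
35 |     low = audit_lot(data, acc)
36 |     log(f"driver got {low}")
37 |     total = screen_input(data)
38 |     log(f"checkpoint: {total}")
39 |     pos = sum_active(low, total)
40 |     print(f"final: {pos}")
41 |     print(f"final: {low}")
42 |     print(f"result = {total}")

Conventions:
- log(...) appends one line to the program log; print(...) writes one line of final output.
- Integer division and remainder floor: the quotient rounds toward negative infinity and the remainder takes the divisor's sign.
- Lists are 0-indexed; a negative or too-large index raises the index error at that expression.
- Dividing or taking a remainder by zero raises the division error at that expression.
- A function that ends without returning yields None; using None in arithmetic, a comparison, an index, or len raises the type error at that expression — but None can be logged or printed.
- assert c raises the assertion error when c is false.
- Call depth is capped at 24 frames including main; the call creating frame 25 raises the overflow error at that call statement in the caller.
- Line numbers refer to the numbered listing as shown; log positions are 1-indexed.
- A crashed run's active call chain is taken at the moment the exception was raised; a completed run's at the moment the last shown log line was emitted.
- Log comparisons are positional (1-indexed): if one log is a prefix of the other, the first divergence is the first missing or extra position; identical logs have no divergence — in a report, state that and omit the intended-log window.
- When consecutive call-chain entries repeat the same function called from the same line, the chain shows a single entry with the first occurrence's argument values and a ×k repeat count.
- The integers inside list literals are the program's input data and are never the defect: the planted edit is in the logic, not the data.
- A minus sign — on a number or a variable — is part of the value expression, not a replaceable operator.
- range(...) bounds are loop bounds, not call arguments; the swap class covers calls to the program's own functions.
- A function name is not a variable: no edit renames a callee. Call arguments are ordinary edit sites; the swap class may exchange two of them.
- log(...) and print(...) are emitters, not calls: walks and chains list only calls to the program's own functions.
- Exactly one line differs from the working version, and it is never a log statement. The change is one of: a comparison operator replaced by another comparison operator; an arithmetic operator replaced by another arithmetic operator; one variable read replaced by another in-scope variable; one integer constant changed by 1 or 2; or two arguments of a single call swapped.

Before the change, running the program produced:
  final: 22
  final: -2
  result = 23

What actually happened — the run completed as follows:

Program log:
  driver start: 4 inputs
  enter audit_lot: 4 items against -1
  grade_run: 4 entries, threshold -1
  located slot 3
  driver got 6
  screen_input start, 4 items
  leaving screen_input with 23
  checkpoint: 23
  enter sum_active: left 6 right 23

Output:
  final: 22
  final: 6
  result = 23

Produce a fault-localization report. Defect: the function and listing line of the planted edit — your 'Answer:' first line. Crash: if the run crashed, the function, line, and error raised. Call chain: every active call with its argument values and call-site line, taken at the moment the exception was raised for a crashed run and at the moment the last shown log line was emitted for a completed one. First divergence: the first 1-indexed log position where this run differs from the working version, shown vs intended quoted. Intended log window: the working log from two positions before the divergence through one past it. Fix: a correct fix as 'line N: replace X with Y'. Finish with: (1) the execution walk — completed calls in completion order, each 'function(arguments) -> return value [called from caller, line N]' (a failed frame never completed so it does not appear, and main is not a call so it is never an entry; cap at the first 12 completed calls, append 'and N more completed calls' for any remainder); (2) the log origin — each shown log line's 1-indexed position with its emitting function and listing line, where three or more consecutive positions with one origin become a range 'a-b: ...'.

Answer: the defect is in audit_lot at line 12.
Core observation: Position 5 is the first bad log line: 'driver got 6' should read 'driver got -2'.
Call chain: main -> sum_active(6, 23) (called at line 39).
First divergence: position 5 — the shown line 'driver got 6' should read 'driver got -2'.
Intended log window:
  3: grade_run: 4 entries, threshold -1
  4: located slot 3
  5: driver got -2
  6: screen_input start, 4 items
Execution walk:
  grade_run([0, 12, 12, -1], -1) -> 3  [called from audit_lot, line 9]
  audit_lot([0, 12, 12, -1], -1) -> 6  [called from main, line 35]
  screen_input([0, 12, 12, -1]) -> 23  [called from main, line 37]
  sum_active(6, 23) -> 22  [called from main, line 39]
Log origins:
  1: logged in main at line 34
  2: logged in audit_lot at line 8
  3: logged in grade_run at line 2
  4: logged in audit_lot at line 10
  5: logged in main at line 36
  6: logged in screen_input at line 15
  7: logged in screen_input at line 19
  8: logged in main at line 38
  9: logged in sum_active at line 23
A correct fix: line 12: replace `pos` with `rate`.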